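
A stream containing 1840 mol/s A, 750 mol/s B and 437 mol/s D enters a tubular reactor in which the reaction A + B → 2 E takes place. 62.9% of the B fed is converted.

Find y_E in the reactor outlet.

0.312

B reacted = 0.629 × 750 = 471.8 mol/s; ν_B = −1, so ξ = 471.8/1 = 471.8 mol/s.
Outlet amounts (n = n₀ + ν ξ):
  A: 1840 − 1(471.8) = 1368
  B: 750 − 1(471.8) = 278.2
  E: 0 + 2(471.8) = 943.5
  D: 437 (inert)
Total out = 3027 mol/s; y_E = 943.5 / 3027 = 0.3117.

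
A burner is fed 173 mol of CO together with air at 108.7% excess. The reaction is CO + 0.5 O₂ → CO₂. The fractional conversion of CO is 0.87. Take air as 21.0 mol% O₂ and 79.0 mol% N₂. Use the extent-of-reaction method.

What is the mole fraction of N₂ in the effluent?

0.709

Stoichiometric O₂ = 0.5 × 173 = 86.5 mol; O₂ fed = 86.5 × 2.087 = 180.5 mol.
N₂ fed = 180.5 × 79/21 = 679.1 mol.
Fuel reacted = 0.87 × 173 → ξ = 150.5 mol.
Outlet (n = n₀ + ν ξ):
  CO: 173 − 1(150.5) = 22.49
  O₂: 180.5 − 0.5(150.5) = 105.3
  N₂: 679.1 (inert)
  CO₂: 0 + 1(150.5) = 150.5
Total out = 957.4 mol; y_N₂ = 679.1 / 957.4 = 0.7093.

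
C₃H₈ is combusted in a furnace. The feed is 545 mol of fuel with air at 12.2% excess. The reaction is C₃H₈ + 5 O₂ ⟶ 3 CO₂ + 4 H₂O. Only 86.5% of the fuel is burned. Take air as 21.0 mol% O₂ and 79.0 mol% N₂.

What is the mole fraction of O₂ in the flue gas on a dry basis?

0.0512

Stoichiometric O₂ = 5 × 545 = 2725 mol; O₂ fed = 2725 × 1.122 = 3057 mol.
N₂ fed = 3057 × 79/21 = 11500 mol.
Fuel reacted = 0.865 × 545 → ξ = 471.4 mol.
Outlet (n = n₀ + ν ξ):
  C₃H₈: 545 − 1(471.4) = 73.57
  O₂: 3057 − 5(471.4) = 700.3
  N₂: 11500 (inert)
  CO₂: 0 + 3(471.4) = 1414
  H₂O: 0 + 4(471.4) = 1886
Dry total = 13690 mol; y_O₂ (dry) = 700.3 / 13690 = 0.05116.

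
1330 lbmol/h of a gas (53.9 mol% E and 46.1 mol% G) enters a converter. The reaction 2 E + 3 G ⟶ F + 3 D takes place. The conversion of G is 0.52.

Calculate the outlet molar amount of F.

G reacted = 0.52 × 613.1 = 318.8 lbmol/h; ν_G = −3, so ξ = 318.8/3 = 106.3 lbmol/h.
Outlet amounts (n = n₀ + ν ξ):
  E: 716.9 − 2(106.3) = 504.3
  G: 613.1 − 3(106.3) = 294.3
  F: 0 + 1(106.3) = 106.3
  D: 0 + 3(106.3) = 318.8

106 lbmol/h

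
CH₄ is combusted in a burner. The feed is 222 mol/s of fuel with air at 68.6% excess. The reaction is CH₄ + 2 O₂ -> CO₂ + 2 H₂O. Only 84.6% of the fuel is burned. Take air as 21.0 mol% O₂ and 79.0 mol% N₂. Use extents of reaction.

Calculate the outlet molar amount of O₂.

Stoichiometric O₂ = 2 × 222 = 444 mol/s; O₂ fed = 444 × 1.686 = 748.6 mol/s.
N₂ fed = 748.6 × 79/21 = 2816 mol/s.
Fuel reacted = 0.846 × 222 → ξ = 187.8 mol/s.
Outlet (n = n₀ + ν ξ):
  CH₄: 222 − 1(187.8) = 34.19
  O₂: 748.6 − 2(187.8) = 373
  N₂: 2816 (inert)
  CO₂: 0 + 1(187.8) = 187.8
  H₂O: 0 + 2(187.8) = 375.6

373 mol/s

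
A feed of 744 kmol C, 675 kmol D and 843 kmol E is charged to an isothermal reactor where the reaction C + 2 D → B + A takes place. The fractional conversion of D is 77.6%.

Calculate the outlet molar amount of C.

D reacted = 0.776 × 675 = 523.8 kmol; ν_D = −2, so ξ = 523.8/2 = 261.9 kmol.
Outlet amounts (n = n₀ + ν ξ):
  C: 744 − 1(261.9) = 482.1
  D: 675 − 2(261.9) = 151.2
  B: 0 + 1(261.9) = 261.9
  A: 0 + 1(261.9) = 261.9
  E: 843 (inert)

482 kmol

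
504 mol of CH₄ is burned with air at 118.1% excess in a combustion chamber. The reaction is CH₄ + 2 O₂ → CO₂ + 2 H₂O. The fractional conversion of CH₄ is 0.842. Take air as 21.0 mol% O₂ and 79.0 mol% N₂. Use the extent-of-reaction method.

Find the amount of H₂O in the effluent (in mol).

849 mol

Stoichiometric O₂ = 2 × 504 = 1008 mol; O₂ fed = 1008 × 2.181 = 2198 mol.
N₂ fed = 2198 × 79/21 = 8270 mol.
Fuel reacted = 0.842 × 504 → ξ = 424.4 mol.
Outlet (n = n₀ + ν ξ):
  CH₄: 504 − 1(424.4) = 79.63
  O₂: 2198 − 2(424.4) = 1350
  N₂: 8270 (inert)
  CO₂: 0 + 1(424.4) = 424.4
  H₂O: 0 + 2(424.4) = 848.7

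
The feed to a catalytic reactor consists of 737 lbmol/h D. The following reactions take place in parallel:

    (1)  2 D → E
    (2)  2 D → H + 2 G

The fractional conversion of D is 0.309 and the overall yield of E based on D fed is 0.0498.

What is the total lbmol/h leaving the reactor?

777 lbmol/h

Yield of E: 1ξ₁ / 737 = 0.0498 → ξ₁ = 36.7 lbmol/h.
Conversion of D: 2ξ₁ + 2ξ₂ = 0.309 × 737 = 227.7 → ξ₂ = 77.16 lbmol/h.
Outlet amounts (n = n₀ + Σ ν·ξ):
  D: 737 − 2(36.7) − 2(77.16) = 509.3
  E: 0 + 1(36.7) = 36.7
  H: 0 + 1(77.16) = 77.16
  G: 0 + 2(77.16) = 154.3
Total out = 509.3 + 36.7 + 77.16 + 154.3 = 777.5 lbmol/h.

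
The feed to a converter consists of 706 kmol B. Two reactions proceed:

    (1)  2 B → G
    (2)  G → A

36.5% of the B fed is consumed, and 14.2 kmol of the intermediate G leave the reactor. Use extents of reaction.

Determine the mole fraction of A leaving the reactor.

Conversion of B: B consumed = 2ξ₁ = 0.365 × 706 → ξ₁ = 128.8 kmol.
G balance: n_G = 0 + 1ξ₁ − 1ξ₂ = 14.2 → ξ₂ = (1·128.8 − 14.2)/1 = 114.6 kmol.
Outlet amounts (n = n₀ + Σ ν·ξ):
  B: 706 − 2(128.8) = 448.3
  G: 0 + 1(128.8) − 1(114.6) = 14.2
  A: 0 + 1(114.6) = 114.6
Total out = 577.2 kmol; y_A = 114.6 / 577.2 = 0.1986.

0.199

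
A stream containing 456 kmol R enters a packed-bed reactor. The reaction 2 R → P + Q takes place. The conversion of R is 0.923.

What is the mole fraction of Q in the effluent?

0.462

R reacted = 0.923 × 456 = 420.9 kmol; ν_R = −2, so ξ = 420.9/2 = 210.4 kmol.
Outlet amounts (n = n₀ + ν ξ):
  R: 456 − 2(210.4) = 35.11
  P: 0 + 1(210.4) = 210.4
  Q: 0 + 1(210.4) = 210.4
Total out = 456 kmol; y_Q = 210.4 / 456 = 0.4615.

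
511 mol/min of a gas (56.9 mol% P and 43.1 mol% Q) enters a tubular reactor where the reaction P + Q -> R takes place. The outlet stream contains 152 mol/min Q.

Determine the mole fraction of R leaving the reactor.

0.154

For Q: n = n₀ − 1ξ → 152 = 220.2 − 1ξ, giving ξ = 68.24 mol/min.
Outlet amounts (n = n₀ + ν ξ):
  P: 290.8 − 1(68.24) = 222.5
  Q: 220.2 − 1(68.24) = 152
  R: 0 + 1(68.24) = 68.24
Total out = 442.8 mol/min; y_R = 68.24 / 442.8 = 0.1541.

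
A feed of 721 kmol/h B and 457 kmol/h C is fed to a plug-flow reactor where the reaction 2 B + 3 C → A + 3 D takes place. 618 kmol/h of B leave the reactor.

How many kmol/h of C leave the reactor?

302 kmol/h

For B: n = n₀ − 2ξ → 618 = 721 − 2ξ, giving ξ = 51.5 kmol/h.
Outlet amounts (n = n₀ + ν ξ):
  B: 721 − 2(51.5) = 618
  C: 457 − 3(51.5) = 302.5
  A: 0 + 1(51.5) = 51.5
  D: 0 + 3(51.5) = 154.5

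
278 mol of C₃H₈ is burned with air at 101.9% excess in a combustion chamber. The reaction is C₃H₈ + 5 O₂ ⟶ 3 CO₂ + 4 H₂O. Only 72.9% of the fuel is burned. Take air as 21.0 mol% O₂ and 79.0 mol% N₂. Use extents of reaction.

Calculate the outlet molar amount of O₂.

Stoichiometric O₂ = 5 × 278 = 1390 mol; O₂ fed = 1390 × 2.019 = 2806 mol.
N₂ fed = 2806 × 79/21 = 10560 mol.
Fuel reacted = 0.729 × 278 → ξ = 202.7 mol.
Outlet (n = n₀ + ν ξ):
  C₃H₈: 278 − 1(202.7) = 75.34
  O₂: 2806 − 5(202.7) = 1793
  N₂: 10560 (inert)
  CO₂: 0 + 3(202.7) = 608
  H₂O: 0 + 4(202.7) = 810.6

1790 mol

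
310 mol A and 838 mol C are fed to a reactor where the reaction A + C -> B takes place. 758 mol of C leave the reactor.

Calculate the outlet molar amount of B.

80 mol

For C: n = n₀ − 1ξ → 758 = 838 − 1ξ, giving ξ = 80 mol.
Outlet amounts (n = n₀ + ν ξ):
  A: 310 − 1(80) = 230
  C: 838 − 1(80) = 758
  B: 0 + 1(80) = 80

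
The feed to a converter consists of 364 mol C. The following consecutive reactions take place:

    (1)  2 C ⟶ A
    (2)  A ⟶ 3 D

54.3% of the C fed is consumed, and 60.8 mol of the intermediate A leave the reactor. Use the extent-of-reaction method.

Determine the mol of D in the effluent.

114 mol

Conversion of C: C consumed = 2ξ₁ = 0.543 × 364 → ξ₁ = 98.83 mol.
A balance: n_A = 0 + 1ξ₁ − 1ξ₂ = 60.8 → ξ₂ = (1·98.83 − 60.8)/1 = 38.03 mol.
Outlet amounts (n = n₀ + Σ ν·ξ):
  C: 364 − 2(98.83) = 166.3
  A: 0 + 1(98.83) − 1(38.03) = 60.8
  D: 0 + 3(38.03) = 114.1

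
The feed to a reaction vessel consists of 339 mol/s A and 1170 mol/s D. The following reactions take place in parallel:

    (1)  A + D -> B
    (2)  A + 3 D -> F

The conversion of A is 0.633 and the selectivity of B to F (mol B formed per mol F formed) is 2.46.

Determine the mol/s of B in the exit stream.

153 mol/s

Conversion of A: A consumed = 0.633 × 339 = 214.6 mol/s = 1ξ₁ + 1ξ₂.
Selectivity: 1ξ₁ / (1ξ₂) = 2.46 → ξ₁ = 2.46 ξ₂.
Substitute: (1·2.46 + 1) ξ₂ = 214.6 → ξ₂ = 62.02 mol/s, ξ₁ = 152.6 mol/s.
Outlet amounts (n = n₀ + Σ ν·ξ):
  A: 339 − 1(152.6) − 1(62.02) = 124.4
  D: 1170 − 1(152.6) − 3(62.02) = 831.4
  B: 0 + 1(152.6) = 152.6
  F: 0 + 1(62.02) = 62.02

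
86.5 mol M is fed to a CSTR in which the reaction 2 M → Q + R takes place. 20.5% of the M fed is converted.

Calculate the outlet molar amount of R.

M reacted = 0.205 × 86.5 = 17.73 mol; ν_M = −2, so ξ = 17.73/2 = 8.866 mol.
Outlet amounts (n = n₀ + ν ξ):
  M: 86.5 − 2(8.866) = 68.77
  Q: 0 + 1(8.866) = 8.866
  R: 0 + 1(8.866) = 8.866

8.87 mol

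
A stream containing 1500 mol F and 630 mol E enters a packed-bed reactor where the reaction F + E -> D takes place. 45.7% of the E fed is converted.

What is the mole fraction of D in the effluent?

0.156

E reacted = 0.457 × 630 = 287.9 mol; ν_E = −1, so ξ = 287.9/1 = 287.9 mol.
Outlet amounts (n = n₀ + ν ξ):
  F: 1500 − 1(287.9) = 1212
  E: 630 − 1(287.9) = 342.1
  D: 0 + 1(287.9) = 287.9
Total out = 1842 mol; y_D = 287.9 / 1842 = 0.1563.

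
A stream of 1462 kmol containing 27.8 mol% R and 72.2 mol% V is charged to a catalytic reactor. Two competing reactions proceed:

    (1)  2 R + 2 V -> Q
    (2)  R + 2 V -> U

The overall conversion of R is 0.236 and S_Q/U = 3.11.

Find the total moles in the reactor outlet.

1310 kmol

Conversion of R: R consumed = 0.236 × 406.4 = 95.92 kmol = 2ξ₁ + 1ξ₂.
Selectivity: 1ξ₁ / (1ξ₂) = 3.11 → ξ₁ = 3.11 ξ₂.
Substitute: (2·3.11 + 1) ξ₂ = 95.92 → ξ₂ = 13.29 kmol, ξ₁ = 41.32 kmol.
Outlet amounts (n = n₀ + Σ ν·ξ):
  R: 406.4 − 2(41.32) − 1(13.29) = 310.5
  V: 1056 − 2(41.32) − 2(13.29) = 946.4
  Q: 0 + 1(41.32) = 41.32
  U: 0 + 1(13.29) = 13.29
Total out = 310.5 + 946.4 + 41.32 + 13.29 = 1311 kmol.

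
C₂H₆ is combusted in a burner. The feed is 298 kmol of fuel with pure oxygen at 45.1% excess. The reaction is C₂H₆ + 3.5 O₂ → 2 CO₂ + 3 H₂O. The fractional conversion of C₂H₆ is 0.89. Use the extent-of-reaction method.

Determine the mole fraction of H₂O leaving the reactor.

0.409

Stoichiometric O₂ = 3.5 × 298 = 1043 kmol; O₂ fed = 1043 × 1.451 = 1513 kmol.
Fuel reacted = 0.89 × 298 → ξ = 265.2 kmol.
Outlet (n = n₀ + ν ξ):
  C₂H₆: 298 − 1(265.2) = 32.78
  O₂: 1513 − 3.5(265.2) = 585.1
  CO₂: 0 + 2(265.2) = 530.4
  H₂O: 0 + 3(265.2) = 795.7
Total out = 1944 kmol; y_H₂O = 795.7 / 1944 = 0.4093.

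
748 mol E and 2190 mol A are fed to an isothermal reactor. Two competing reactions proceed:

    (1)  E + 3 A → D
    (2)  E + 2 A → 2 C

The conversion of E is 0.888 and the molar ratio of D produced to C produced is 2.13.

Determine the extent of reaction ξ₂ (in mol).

ξ₂ = 126 mol

Conversion of E: E consumed = 0.888 × 748 = 664.2 mol = 1ξ₁ + 1ξ₂.
Selectivity: 1ξ₁ / (2ξ₂) = 2.13 → ξ₁ = 4.26 ξ₂.
Substitute: (1·4.26 + 1) ξ₂ = 664.2 → ξ₂ = 126.3 mol, ξ₁ = 537.9 mol.
Outlet amounts (n = n₀ + Σ ν·ξ):
  E: 748 − 1(537.9) − 1(126.3) = 83.78
  A: 2190 − 3(537.9) − 2(126.3) = 323.6
  D: 0 + 1(537.9) = 537.9
  C: 0 + 2(126.3) = 252.6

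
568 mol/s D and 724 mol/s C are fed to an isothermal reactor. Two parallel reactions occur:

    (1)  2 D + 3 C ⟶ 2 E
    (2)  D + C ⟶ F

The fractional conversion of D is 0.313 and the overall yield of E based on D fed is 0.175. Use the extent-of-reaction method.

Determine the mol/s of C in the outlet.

497 mol/s

Yield of E: 2ξ₁ / 568 = 0.175 → ξ₁ = 49.7 mol/s.
Conversion of D: 2ξ₁ + 1ξ₂ = 0.313 × 568 = 177.8 → ξ₂ = 78.38 mol/s.
Outlet amounts (n = n₀ + Σ ν·ξ):
  D: 568 − 2(49.7) − 1(78.38) = 390.2
  C: 724 − 3(49.7) − 1(78.38) = 496.5
  E: 0 + 2(49.7) = 99.4
  F: 0 + 1(78.38) = 78.38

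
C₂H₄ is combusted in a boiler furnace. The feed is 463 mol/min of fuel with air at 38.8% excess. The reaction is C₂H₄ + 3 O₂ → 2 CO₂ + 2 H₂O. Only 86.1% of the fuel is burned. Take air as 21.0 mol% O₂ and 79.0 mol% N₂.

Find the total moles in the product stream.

Stoichiometric O₂ = 3 × 463 = 1389 mol/min; O₂ fed = 1389 × 1.388 = 1928 mol/min.
N₂ fed = 1928 × 79/21 = 7253 mol/min.
Fuel reacted = 0.861 × 463 → ξ = 398.6 mol/min.
Outlet (n = n₀ + ν ξ):
  C₂H₄: 463 − 1(398.6) = 64.36
  O₂: 1928 − 3(398.6) = 732
  N₂: 7253 (inert)
  CO₂: 0 + 2(398.6) = 797.3
  H₂O: 0 + 2(398.6) = 797.3
Total out = 64.36 + 732 + 7253 + 797.3 + 797.3 = 9644 mol/min.

9640 mol/min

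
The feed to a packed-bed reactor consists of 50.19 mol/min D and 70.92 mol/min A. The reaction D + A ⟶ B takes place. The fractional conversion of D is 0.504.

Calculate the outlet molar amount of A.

45.6 mol/min

D reacted = 0.504 × 50.19 = 25.3 mol/min; ν_D = −1, so ξ = 25.3/1 = 25.3 mol/min.
Outlet amounts (n = n₀ + ν ξ):
  D: 50.19 − 1(25.3) = 24.89
  A: 70.92 − 1(25.3) = 45.62
  B: 0 + 1(25.3) = 25.3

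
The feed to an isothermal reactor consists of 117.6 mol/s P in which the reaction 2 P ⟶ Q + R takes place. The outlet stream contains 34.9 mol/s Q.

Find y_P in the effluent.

For Q: n = n₀ + 1ξ → 34.9 = 0 + 1ξ, giving ξ = 34.9 mol/s.
Outlet amounts (n = n₀ + ν ξ):
  P: 117.6 − 2(34.9) = 47.8
  Q: 0 + 1(34.9) = 34.9
  R: 0 + 1(34.9) = 34.9
Total out = 117.6 mol/s; y_P = 47.8 / 117.6 = 0.4065.

0.406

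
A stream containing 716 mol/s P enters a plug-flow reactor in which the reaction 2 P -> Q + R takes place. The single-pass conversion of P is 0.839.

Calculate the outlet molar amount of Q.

P reacted = 0.839 × 716 = 600.7 mol/s; ν_P = −2, so ξ = 600.7/2 = 300.4 mol/s.
Outlet amounts (n = n₀ + ν ξ):
  P: 716 − 2(300.4) = 115.3
  Q: 0 + 1(300.4) = 300.4
  R: 0 + 1(300.4) = 300.4

300 mol/s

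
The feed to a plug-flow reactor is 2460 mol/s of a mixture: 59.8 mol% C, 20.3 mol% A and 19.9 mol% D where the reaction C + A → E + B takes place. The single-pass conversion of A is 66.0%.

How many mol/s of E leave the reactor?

330 mol/s

A reacted = 0.66 × 499.4 = 329.6 mol/s; ν_A = −1, so ξ = 329.6/1 = 329.6 mol/s.
Outlet amounts (n = n₀ + ν ξ):
  C: 1471 − 1(329.6) = 1141
  A: 499.4 − 1(329.6) = 169.8
  E: 0 + 1(329.6) = 329.6
  B: 0 + 1(329.6) = 329.6
  D: 489.5 (inert)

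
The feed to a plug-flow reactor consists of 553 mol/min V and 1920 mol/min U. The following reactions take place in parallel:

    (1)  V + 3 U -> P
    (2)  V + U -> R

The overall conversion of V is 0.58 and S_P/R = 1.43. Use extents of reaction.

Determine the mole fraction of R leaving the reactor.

Conversion of V: V consumed = 0.58 × 553 = 320.7 mol/min = 1ξ₁ + 1ξ₂.
Selectivity: 1ξ₁ / (1ξ₂) = 1.43 → ξ₁ = 1.43 ξ₂.
Substitute: (1·1.43 + 1) ξ₂ = 320.7 → ξ₂ = 132 mol/min, ξ₁ = 188.7 mol/min.
Outlet amounts (n = n₀ + Σ ν·ξ):
  V: 553 − 1(188.7) − 1(132) = 232.3
  U: 1920 − 3(188.7) − 1(132) = 1222
  P: 0 + 1(188.7) = 188.7
  R: 0 + 1(132) = 132
Total out = 1775 mol/min; y_R = 132 / 1775 = 0.07437.

0.0744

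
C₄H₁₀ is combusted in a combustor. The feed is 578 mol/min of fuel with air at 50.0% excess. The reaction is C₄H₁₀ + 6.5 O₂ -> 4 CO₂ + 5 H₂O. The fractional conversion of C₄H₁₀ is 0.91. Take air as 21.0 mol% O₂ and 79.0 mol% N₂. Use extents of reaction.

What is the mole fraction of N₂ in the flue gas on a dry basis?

0.829

Stoichiometric O₂ = 6.5 × 578 = 3757 mol/min; O₂ fed = 3757 × 1.500 = 5636 mol/min.
N₂ fed = 5636 × 79/21 = 21200 mol/min.
Fuel reacted = 0.91 × 578 → ξ = 526 mol/min.
Outlet (n = n₀ + ν ξ):
  C₄H₁₀: 578 − 1(526) = 52.02
  O₂: 5636 − 6.5(526) = 2217
  N₂: 21200 (inert)
  CO₂: 0 + 4(526) = 2104
  H₂O: 0 + 5(526) = 2630
Dry total = 25570 mol/min; y_N₂ (dry) = 21200 / 25570 = 0.829.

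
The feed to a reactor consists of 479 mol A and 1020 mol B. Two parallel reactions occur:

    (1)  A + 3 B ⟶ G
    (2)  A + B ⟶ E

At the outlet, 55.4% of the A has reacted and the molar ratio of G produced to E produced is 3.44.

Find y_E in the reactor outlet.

Conversion of A: A consumed = 0.554 × 479 = 265.4 mol = 1ξ₁ + 1ξ₂.
Selectivity: 1ξ₁ / (1ξ₂) = 3.44 → ξ₁ = 3.44 ξ₂.
Substitute: (1·3.44 + 1) ξ₂ = 265.4 → ξ₂ = 59.77 mol, ξ₁ = 205.6 mol.
Outlet amounts (n = n₀ + Σ ν·ξ):
  A: 479 − 1(205.6) − 1(59.77) = 213.6
  B: 1020 − 3(205.6) − 1(59.77) = 343.4
  G: 0 + 1(205.6) = 205.6
  E: 0 + 1(59.77) = 59.77
Total out = 822.4 mol; y_E = 59.77 / 822.4 = 0.07267.

0.0727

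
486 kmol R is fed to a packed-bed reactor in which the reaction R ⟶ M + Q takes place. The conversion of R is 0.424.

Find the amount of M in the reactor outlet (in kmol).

206 kmol

R reacted = 0.424 × 486 = 206.1 kmol; ν_R = −1, so ξ = 206.1/1 = 206.1 kmol.
Outlet amounts (n = n₀ + ν ξ):
  R: 486 − 1(206.1) = 279.9
  M: 0 + 1(206.1) = 206.1
  Q: 0 + 1(206.1) = 206.1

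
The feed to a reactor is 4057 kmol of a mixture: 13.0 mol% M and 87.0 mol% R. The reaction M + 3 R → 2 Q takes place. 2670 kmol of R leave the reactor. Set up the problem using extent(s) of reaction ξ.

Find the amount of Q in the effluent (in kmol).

For R: n = n₀ − 3ξ → 2670 = 3530 − 3ξ, giving ξ = 286.5 kmol.
Outlet amounts (n = n₀ + ν ξ):
  M: 527.4 − 1(286.5) = 240.9
  R: 3530 − 3(286.5) = 2670
  Q: 0 + 2(286.5) = 573.1

573 kmol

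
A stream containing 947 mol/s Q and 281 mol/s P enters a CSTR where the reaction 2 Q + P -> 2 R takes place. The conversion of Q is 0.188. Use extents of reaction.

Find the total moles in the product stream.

1140 mol/s

Q reacted = 0.188 × 947 = 178 mol/s; ν_Q = −2, so ξ = 178/2 = 89.02 mol/s.
Outlet amounts (n = n₀ + ν ξ):
  Q: 947 − 2(89.02) = 769
  P: 281 − 1(89.02) = 192
  R: 0 + 2(89.02) = 178
Total out = 769 + 192 + 178 = 1139 mol/s.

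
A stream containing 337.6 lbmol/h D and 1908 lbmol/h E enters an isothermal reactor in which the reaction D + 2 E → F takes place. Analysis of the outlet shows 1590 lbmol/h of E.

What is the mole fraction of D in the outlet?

0.0927

For E: n = n₀ − 2ξ → 1590 = 1908 − 2ξ, giving ξ = 159 lbmol/h.
Outlet amounts (n = n₀ + ν ξ):
  D: 337.6 − 1(159) = 178.6
  E: 1908 − 2(159) = 1590
  F: 0 + 1(159) = 159
Total out = 1928 lbmol/h; y_D = 178.6 / 1928 = 0.09265.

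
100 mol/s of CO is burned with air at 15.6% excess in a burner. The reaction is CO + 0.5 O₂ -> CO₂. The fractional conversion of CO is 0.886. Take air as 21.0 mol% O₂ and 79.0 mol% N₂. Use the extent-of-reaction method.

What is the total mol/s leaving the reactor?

331 mol/s

Stoichiometric O₂ = 0.5 × 100 = 50 mol/s; O₂ fed = 50 × 1.156 = 57.8 mol/s.
N₂ fed = 57.8 × 79/21 = 217.4 mol/s.
Fuel reacted = 0.886 × 100 → ξ = 88.6 mol/s.
Outlet (n = n₀ + ν ξ):
  CO: 100 − 1(88.6) = 11.4
  O₂: 57.8 − 0.5(88.6) = 13.5
  N₂: 217.4 (inert)
  CO₂: 0 + 1(88.6) = 88.6
Total out = 11.4 + 13.5 + 217.4 + 88.6 = 330.9 mol/s.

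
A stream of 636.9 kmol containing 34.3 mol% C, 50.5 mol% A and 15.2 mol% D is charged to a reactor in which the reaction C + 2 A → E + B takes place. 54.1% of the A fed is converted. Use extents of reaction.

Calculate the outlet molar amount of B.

87 kmol

A reacted = 0.541 × 321.6 = 174 kmol; ν_A = −2, so ξ = 174/2 = 87 kmol.
Outlet amounts (n = n₀ + ν ξ):
  C: 218.5 − 1(87) = 131.5
  A: 321.6 − 2(87) = 147.6
  E: 0 + 1(87) = 87
  B: 0 + 1(87) = 87
  D: 96.81 (inert)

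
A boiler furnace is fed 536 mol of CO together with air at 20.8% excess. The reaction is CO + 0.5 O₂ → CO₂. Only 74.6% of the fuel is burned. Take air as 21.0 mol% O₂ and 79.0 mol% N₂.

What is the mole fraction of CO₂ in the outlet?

0.213

Stoichiometric O₂ = 0.5 × 536 = 268 mol; O₂ fed = 268 × 1.208 = 323.7 mol.
N₂ fed = 323.7 × 79/21 = 1218 mol.
Fuel reacted = 0.746 × 536 → ξ = 399.9 mol.
Outlet (n = n₀ + ν ξ):
  CO: 536 − 1(399.9) = 136.1
  O₂: 323.7 − 0.5(399.9) = 123.8
  N₂: 1218 (inert)
  CO₂: 0 + 1(399.9) = 399.9
Total out = 1878 mol; y_CO₂ = 399.9 / 1878 = 0.2129.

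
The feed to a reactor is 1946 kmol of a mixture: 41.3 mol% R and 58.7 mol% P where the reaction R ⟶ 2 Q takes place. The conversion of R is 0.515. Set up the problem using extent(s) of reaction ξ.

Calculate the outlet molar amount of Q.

828 kmol

R reacted = 0.515 × 803.7 = 413.9 kmol; ν_R = −1, so ξ = 413.9/1 = 413.9 kmol.
Outlet amounts (n = n₀ + ν ξ):
  R: 803.7 − 1(413.9) = 389.8
  Q: 0 + 2(413.9) = 827.8
  P: 1142 (inert)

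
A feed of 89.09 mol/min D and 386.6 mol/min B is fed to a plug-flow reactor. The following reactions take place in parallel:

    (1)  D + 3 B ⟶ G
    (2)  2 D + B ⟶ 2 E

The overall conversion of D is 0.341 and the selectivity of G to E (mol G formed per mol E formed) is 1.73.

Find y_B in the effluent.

0.784

Conversion of D: D consumed = 0.341 × 89.09 = 30.38 mol/min = 1ξ₁ + 2ξ₂.
Selectivity: 1ξ₁ / (2ξ₂) = 1.73 → ξ₁ = 3.46 ξ₂.
Substitute: (1·3.46 + 2) ξ₂ = 30.38 → ξ₂ = 5.564 mol/min, ξ₁ = 19.25 mol/min.
Outlet amounts (n = n₀ + Σ ν·ξ):
  D: 89.09 − 1(19.25) − 2(5.564) = 58.71
  B: 386.6 − 3(19.25) − 1(5.564) = 323.3
  G: 0 + 1(19.25) = 19.25
  E: 0 + 2(5.564) = 11.13
Total out = 412.4 mol/min; y_B = 323.3 / 412.4 = 0.784.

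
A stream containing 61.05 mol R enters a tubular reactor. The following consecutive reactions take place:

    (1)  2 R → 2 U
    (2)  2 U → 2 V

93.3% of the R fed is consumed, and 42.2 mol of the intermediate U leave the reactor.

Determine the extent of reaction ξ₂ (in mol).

Conversion of R: R consumed = 2ξ₁ = 0.933 × 61.05 → ξ₁ = 28.48 mol.
U balance: n_U = 0 + 2ξ₁ − 2ξ₂ = 42.2 → ξ₂ = (2·28.48 − 42.2)/2 = 7.38 mol.
Outlet amounts (n = n₀ + Σ ν·ξ):
  R: 61.05 − 2(28.48) = 4.09
  U: 0 + 2(28.48) − 2(7.38) = 42.2
  V: 0 + 2(7.38) = 14.76

ξ₂ = 7.38 mol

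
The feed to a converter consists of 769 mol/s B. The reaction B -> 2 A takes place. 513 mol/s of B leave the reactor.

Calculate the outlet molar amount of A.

For B: n = n₀ − 1ξ → 513 = 769 − 1ξ, giving ξ = 256 mol/s.
Outlet amounts (n = n₀ + ν ξ):
  B: 769 − 1(256) = 513
  A: 0 + 2(256) = 512

512 mol/s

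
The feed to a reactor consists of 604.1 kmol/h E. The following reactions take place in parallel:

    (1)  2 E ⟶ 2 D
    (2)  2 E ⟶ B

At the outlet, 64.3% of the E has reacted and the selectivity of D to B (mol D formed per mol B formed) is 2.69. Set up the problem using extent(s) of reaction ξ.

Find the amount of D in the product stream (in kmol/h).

223 kmol/h

Conversion of E: E consumed = 0.643 × 604.1 = 388.4 kmol/h = 2ξ₁ + 2ξ₂.
Selectivity: 2ξ₁ / (1ξ₂) = 2.69 → ξ₁ = 1.345 ξ₂.
Substitute: (2·1.345 + 2) ξ₂ = 388.4 → ξ₂ = 82.82 kmol/h, ξ₁ = 111.4 kmol/h.
Outlet amounts (n = n₀ + Σ ν·ξ):
  E: 604.1 − 2(111.4) − 2(82.82) = 215.7
  D: 0 + 2(111.4) = 222.8
  B: 0 + 1(82.82) = 82.82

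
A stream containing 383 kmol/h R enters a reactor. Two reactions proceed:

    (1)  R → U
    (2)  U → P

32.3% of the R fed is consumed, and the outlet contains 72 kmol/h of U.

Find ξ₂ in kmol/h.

Conversion of R: R consumed = 1ξ₁ = 0.323 × 383 → ξ₁ = 123.7 kmol/h.
U balance: n_U = 0 + 1ξ₁ − 1ξ₂ = 72 → ξ₂ = (1·123.7 − 72)/1 = 51.71 kmol/h.
Outlet amounts (n = n₀ + Σ ν·ξ):
  R: 383 − 1(123.7) = 259.3
  U: 0 + 1(123.7) − 1(51.71) = 72
  P: 0 + 1(51.71) = 51.71

ξ₂ = 51.7 kmol/h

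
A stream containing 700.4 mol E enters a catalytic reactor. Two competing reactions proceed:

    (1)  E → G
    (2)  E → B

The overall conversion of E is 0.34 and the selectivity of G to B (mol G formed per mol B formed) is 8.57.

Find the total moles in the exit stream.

Conversion of E: E consumed = 0.34 × 700.4 = 238.1 mol = 1ξ₁ + 1ξ₂.
Selectivity: 1ξ₁ / (1ξ₂) = 8.57 → ξ₁ = 8.57 ξ₂.
Substitute: (1·8.57 + 1) ξ₂ = 238.1 → ξ₂ = 24.88 mol, ξ₁ = 213.3 mol.
Outlet amounts (n = n₀ + Σ ν·ξ):
  E: 700.4 − 1(213.3) − 1(24.88) = 462.3
  G: 0 + 1(213.3) = 213.3
  B: 0 + 1(24.88) = 24.88
Total out = 462.3 + 213.3 + 24.88 = 700.4 mol.

700 mol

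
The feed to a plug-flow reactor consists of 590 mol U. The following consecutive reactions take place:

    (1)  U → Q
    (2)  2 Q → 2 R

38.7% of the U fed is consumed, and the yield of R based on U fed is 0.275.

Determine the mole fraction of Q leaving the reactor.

0.112

Conversion of U: U consumed = 1ξ₁ = 0.387 × 590 → ξ₁ = 228.3 mol.
Yield of R: 2ξ₂ / 590 = 0.275 → ξ₂ = 81.12 mol.
Outlet amounts (n = n₀ + Σ ν·ξ):
  U: 590 − 1(228.3) = 361.7
  Q: 0 + 1(228.3) − 2(81.12) = 66.08
  R: 0 + 2(81.12) = 162.2
Total out = 590 mol; y_Q = 66.08 / 590 = 0.112.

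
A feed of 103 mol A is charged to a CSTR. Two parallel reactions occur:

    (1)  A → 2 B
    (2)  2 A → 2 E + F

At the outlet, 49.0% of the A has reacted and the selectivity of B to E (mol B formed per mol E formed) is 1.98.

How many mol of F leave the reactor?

Conversion of A: A consumed = 0.49 × 103 = 50.47 mol = 1ξ₁ + 2ξ₂.
Selectivity: 2ξ₁ / (2ξ₂) = 1.98 → ξ₁ = 1.98 ξ₂.
Substitute: (1·1.98 + 2) ξ₂ = 50.47 → ξ₂ = 12.68 mol, ξ₁ = 25.11 mol.
Outlet amounts (n = n₀ + Σ ν·ξ):
  A: 103 − 1(25.11) − 2(12.68) = 52.53
  B: 0 + 2(25.11) = 50.22
  E: 0 + 2(12.68) = 25.36
  F: 0 + 1(12.68) = 12.68

12.7 mol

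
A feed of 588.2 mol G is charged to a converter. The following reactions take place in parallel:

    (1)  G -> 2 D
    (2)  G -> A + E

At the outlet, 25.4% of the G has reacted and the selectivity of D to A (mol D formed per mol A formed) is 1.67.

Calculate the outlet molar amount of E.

81.4 mol

Conversion of G: G consumed = 0.254 × 588.2 = 149.4 mol = 1ξ₁ + 1ξ₂.
Selectivity: 2ξ₁ / (1ξ₂) = 1.67 → ξ₁ = 0.835 ξ₂.
Substitute: (1·0.835 + 1) ξ₂ = 149.4 → ξ₂ = 81.42 mol, ξ₁ = 67.98 mol.
Outlet amounts (n = n₀ + Σ ν·ξ):
  G: 588.2 − 1(67.98) − 1(81.42) = 438.8
  D: 0 + 2(67.98) = 136
  A: 0 + 1(81.42) = 81.42
  E: 0 + 1(81.42) = 81.42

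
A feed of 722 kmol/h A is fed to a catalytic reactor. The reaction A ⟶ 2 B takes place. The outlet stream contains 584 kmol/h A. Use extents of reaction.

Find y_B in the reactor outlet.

0.321

For A: n = n₀ − 1ξ → 584 = 722 − 1ξ, giving ξ = 138 kmol/h.
Outlet amounts (n = n₀ + ν ξ):
  A: 722 − 1(138) = 584
  B: 0 + 2(138) = 276
Total out = 860 kmol/h; y_B = 276 / 860 = 0.3209.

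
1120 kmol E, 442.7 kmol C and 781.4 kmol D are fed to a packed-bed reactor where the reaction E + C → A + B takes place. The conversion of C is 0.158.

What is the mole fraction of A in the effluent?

C reacted = 0.158 × 442.7 = 69.95 kmol; ν_C = −1, so ξ = 69.95/1 = 69.95 kmol.
Outlet amounts (n = n₀ + ν ξ):
  E: 1120 − 1(69.95) = 1050
  C: 442.7 − 1(69.95) = 372.8
  A: 0 + 1(69.95) = 69.95
  B: 0 + 1(69.95) = 69.95
  D: 781.4 (inert)
Total out = 2344 kmol; y_A = 69.95 / 2344 = 0.02984.

0.0298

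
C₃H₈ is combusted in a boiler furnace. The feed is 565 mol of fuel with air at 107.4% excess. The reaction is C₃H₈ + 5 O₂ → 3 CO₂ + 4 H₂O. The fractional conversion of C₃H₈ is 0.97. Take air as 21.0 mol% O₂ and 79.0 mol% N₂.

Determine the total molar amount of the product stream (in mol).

Stoichiometric O₂ = 5 × 565 = 2825 mol; O₂ fed = 2825 × 2.074 = 5859 mol.
N₂ fed = 5859 × 79/21 = 22040 mol.
Fuel reacted = 0.97 × 565 → ξ = 548 mol.
Outlet (n = n₀ + ν ξ):
  C₃H₈: 565 − 1(548) = 16.95
  O₂: 5859 − 5(548) = 3119
  N₂: 22040 (inert)
  CO₂: 0 + 3(548) = 1644
  H₂O: 0 + 4(548) = 2192
Total out = 16.95 + 3119 + 22040 + 1644 + 2192 = 29010 mol.

29000 mol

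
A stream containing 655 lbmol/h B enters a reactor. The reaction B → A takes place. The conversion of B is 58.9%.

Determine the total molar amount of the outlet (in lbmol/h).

655 lbmol/h

B reacted = 0.589 × 655 = 385.8 lbmol/h; ν_B = −1, so ξ = 385.8/1 = 385.8 lbmol/h.
Outlet amounts (n = n₀ + ν ξ):
  B: 655 − 1(385.8) = 269.2
  A: 0 + 1(385.8) = 385.8
Total out = 269.2 + 385.8 = 655 lbmol/h.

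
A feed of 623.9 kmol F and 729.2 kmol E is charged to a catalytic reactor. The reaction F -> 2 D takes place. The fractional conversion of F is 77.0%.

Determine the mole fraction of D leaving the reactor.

F reacted = 0.77 × 623.9 = 480.4 kmol; ν_F = −1, so ξ = 480.4/1 = 480.4 kmol.
Outlet amounts (n = n₀ + ν ξ):
  F: 623.9 − 1(480.4) = 143.5
  D: 0 + 2(480.4) = 960.8
  E: 729.2 (inert)
Total out = 1834 kmol; y_D = 960.8 / 1834 = 0.524.

0.524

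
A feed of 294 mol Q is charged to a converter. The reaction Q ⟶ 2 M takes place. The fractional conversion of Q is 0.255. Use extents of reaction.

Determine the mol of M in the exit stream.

Q reacted = 0.255 × 294 = 74.97 mol; ν_Q = −1, so ξ = 74.97/1 = 74.97 mol.
Outlet amounts (n = n₀ + ν ξ):
  Q: 294 − 1(74.97) = 219
  M: 0 + 2(74.97) = 149.9

150 mol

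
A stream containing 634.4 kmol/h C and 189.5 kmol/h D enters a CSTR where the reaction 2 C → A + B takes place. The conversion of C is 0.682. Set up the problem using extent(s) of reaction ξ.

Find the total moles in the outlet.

C reacted = 0.682 × 634.4 = 432.7 kmol/h; ν_C = −2, so ξ = 432.7/2 = 216.3 kmol/h.
Outlet amounts (n = n₀ + ν ξ):
  C: 634.4 − 2(216.3) = 201.7
  A: 0 + 1(216.3) = 216.3
  B: 0 + 1(216.3) = 216.3
  D: 189.5 (inert)
Total out = 201.7 + 216.3 + 216.3 + 189.5 = 823.9 kmol/h.

824 kmol/h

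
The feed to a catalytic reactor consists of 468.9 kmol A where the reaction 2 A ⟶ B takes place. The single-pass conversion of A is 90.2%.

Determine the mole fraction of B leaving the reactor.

A reacted = 0.902 × 468.9 = 422.9 kmol; ν_A = −2, so ξ = 422.9/2 = 211.5 kmol.
Outlet amounts (n = n₀ + ν ξ):
  A: 468.9 − 2(211.5) = 45.95
  B: 0 + 1(211.5) = 211.5
Total out = 257.4 kmol; y_B = 211.5 / 257.4 = 0.8215.

0.821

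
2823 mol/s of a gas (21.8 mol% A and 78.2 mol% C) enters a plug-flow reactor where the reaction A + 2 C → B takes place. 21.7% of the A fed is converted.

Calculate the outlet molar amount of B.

A reacted = 0.217 × 615.4 = 133.5 mol/s; ν_A = −1, so ξ = 133.5/1 = 133.5 mol/s.
Outlet amounts (n = n₀ + ν ξ):
  A: 615.4 − 1(133.5) = 481.9
  C: 2208 − 2(133.5) = 1940
  B: 0 + 1(133.5) = 133.5

134 mol/s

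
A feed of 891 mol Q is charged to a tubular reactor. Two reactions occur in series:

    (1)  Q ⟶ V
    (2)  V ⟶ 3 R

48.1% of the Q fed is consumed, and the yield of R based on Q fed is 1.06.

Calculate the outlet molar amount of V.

114 mol

Conversion of Q: Q consumed = 1ξ₁ = 0.481 × 891 → ξ₁ = 428.6 mol.
Yield of R: 3ξ₂ / 891 = 1.06 → ξ₂ = 314.8 mol.
Outlet amounts (n = n₀ + Σ ν·ξ):
  Q: 891 − 1(428.6) = 462.4
  V: 0 + 1(428.6) − 1(314.8) = 113.8
  R: 0 + 3(314.8) = 944.5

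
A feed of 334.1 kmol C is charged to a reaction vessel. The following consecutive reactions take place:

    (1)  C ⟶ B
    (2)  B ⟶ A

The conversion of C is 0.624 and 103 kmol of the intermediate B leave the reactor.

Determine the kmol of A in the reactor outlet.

Conversion of C: C consumed = 1ξ₁ = 0.624 × 334.1 → ξ₁ = 208.5 kmol.
B balance: n_B = 0 + 1ξ₁ − 1ξ₂ = 103 → ξ₂ = (1·208.5 − 103)/1 = 105.5 kmol.
Outlet amounts (n = n₀ + Σ ν·ξ):
  C: 334.1 − 1(208.5) = 125.6
  B: 0 + 1(208.5) − 1(105.5) = 103
  A: 0 + 1(105.5) = 105.5

105 kmol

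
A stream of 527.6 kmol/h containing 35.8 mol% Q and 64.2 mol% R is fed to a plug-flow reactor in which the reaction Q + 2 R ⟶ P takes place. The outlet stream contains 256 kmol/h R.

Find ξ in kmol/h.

ξ = 41.4 kmol/h

For R: n = n₀ − 2ξ → 256 = 338.7 − 2ξ, giving ξ = 41.36 kmol/h.
Outlet amounts (n = n₀ + ν ξ):
  Q: 188.9 − 1(41.36) = 147.5
  R: 338.7 − 2(41.36) = 256
  P: 0 + 1(41.36) = 41.36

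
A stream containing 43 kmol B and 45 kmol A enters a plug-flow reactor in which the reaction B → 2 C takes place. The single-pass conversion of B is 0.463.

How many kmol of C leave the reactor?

39.8 kmol

B reacted = 0.463 × 43 = 19.91 kmol; ν_B = −1, so ξ = 19.91/1 = 19.91 kmol.
Outlet amounts (n = n₀ + ν ξ):
  B: 43 − 1(19.91) = 23.09
  C: 0 + 2(19.91) = 39.82
  A: 45 (inert)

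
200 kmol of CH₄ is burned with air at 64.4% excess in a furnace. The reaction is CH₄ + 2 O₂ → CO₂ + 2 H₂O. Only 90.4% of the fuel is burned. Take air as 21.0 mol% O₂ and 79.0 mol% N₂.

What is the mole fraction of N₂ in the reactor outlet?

0.743

Stoichiometric O₂ = 2 × 200 = 400 kmol; O₂ fed = 400 × 1.644 = 657.6 kmol.
N₂ fed = 657.6 × 79/21 = 2474 kmol.
Fuel reacted = 0.904 × 200 → ξ = 180.8 kmol.
Outlet (n = n₀ + ν ξ):
  CH₄: 200 − 1(180.8) = 19.2
  O₂: 657.6 − 2(180.8) = 296
  N₂: 2474 (inert)
  CO₂: 0 + 1(180.8) = 180.8
  H₂O: 0 + 2(180.8) = 361.6
Total out = 3331 kmol; y_N₂ = 2474 / 3331 = 0.7426.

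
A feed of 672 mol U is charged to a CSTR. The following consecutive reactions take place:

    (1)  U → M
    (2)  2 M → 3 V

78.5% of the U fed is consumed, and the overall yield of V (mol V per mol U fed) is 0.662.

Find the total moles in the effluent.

820 mol

Conversion of U: U consumed = 1ξ₁ = 0.785 × 672 → ξ₁ = 527.5 mol.
Yield of V: 3ξ₂ / 672 = 0.662 → ξ₂ = 148.3 mol.
Outlet amounts (n = n₀ + Σ ν·ξ):
  U: 672 − 1(527.5) = 144.5
  M: 0 + 1(527.5) − 2(148.3) = 230.9
  V: 0 + 3(148.3) = 444.9
Total out = 144.5 + 230.9 + 444.9 = 820.3 mol.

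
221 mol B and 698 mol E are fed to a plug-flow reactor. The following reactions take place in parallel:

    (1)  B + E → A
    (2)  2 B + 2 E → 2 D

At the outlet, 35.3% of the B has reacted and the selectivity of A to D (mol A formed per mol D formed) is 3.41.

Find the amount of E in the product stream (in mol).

620 mol

Conversion of B: B consumed = 0.353 × 221 = 78.01 mol = 1ξ₁ + 2ξ₂.
Selectivity: 1ξ₁ / (2ξ₂) = 3.41 → ξ₁ = 6.82 ξ₂.
Substitute: (1·6.82 + 2) ξ₂ = 78.01 → ξ₂ = 8.845 mol, ξ₁ = 60.32 mol.
Outlet amounts (n = n₀ + Σ ν·ξ):
  B: 221 − 1(60.32) − 2(8.845) = 143
  E: 698 − 1(60.32) − 2(8.845) = 620
  A: 0 + 1(60.32) = 60.32
  D: 0 + 2(8.845) = 17.69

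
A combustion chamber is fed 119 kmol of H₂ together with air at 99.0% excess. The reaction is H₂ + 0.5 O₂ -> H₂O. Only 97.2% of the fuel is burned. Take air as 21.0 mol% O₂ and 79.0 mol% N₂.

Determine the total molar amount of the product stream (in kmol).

Stoichiometric O₂ = 0.5 × 119 = 59.5 kmol; O₂ fed = 59.5 × 1.990 = 118.4 kmol.
N₂ fed = 118.4 × 79/21 = 445.4 kmol.
Fuel reacted = 0.972 × 119 → ξ = 115.7 kmol.
Outlet (n = n₀ + ν ξ):
  H₂: 119 − 1(115.7) = 3.332
  O₂: 118.4 − 0.5(115.7) = 60.57
  N₂: 445.4 (inert)
  H₂O: 0 + 1(115.7) = 115.7
Total out = 3.332 + 60.57 + 445.4 + 115.7 = 625 kmol.

625 kmol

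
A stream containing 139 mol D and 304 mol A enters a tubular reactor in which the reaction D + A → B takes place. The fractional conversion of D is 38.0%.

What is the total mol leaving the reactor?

390 mol

D reacted = 0.38 × 139 = 52.82 mol; ν_D = −1, so ξ = 52.82/1 = 52.82 mol.
Outlet amounts (n = n₀ + ν ξ):
  D: 139 − 1(52.82) = 86.18
  A: 304 − 1(52.82) = 251.2
  B: 0 + 1(52.82) = 52.82
Total out = 86.18 + 251.2 + 52.82 = 390.2 mol.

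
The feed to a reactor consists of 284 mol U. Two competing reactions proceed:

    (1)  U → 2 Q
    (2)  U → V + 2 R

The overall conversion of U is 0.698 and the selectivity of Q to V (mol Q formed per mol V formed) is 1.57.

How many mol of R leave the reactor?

Conversion of U: U consumed = 0.698 × 284 = 198.2 mol = 1ξ₁ + 1ξ₂.
Selectivity: 2ξ₁ / (1ξ₂) = 1.57 → ξ₁ = 0.785 ξ₂.
Substitute: (1·0.785 + 1) ξ₂ = 198.2 → ξ₂ = 111.1 mol, ξ₁ = 87.18 mol.
Outlet amounts (n = n₀ + Σ ν·ξ):
  U: 284 − 1(87.18) − 1(111.1) = 85.77
  Q: 0 + 2(87.18) = 174.4
  V: 0 + 1(111.1) = 111.1
  R: 0 + 2(111.1) = 222.1

222 mol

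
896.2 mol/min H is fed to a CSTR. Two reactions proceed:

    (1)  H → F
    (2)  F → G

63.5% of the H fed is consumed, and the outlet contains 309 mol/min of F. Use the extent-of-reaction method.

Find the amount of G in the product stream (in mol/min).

260 mol/min

Conversion of H: H consumed = 1ξ₁ = 0.635 × 896.2 → ξ₁ = 569.1 mol/min.
F balance: n_F = 0 + 1ξ₁ − 1ξ₂ = 309 → ξ₂ = (1·569.1 − 309)/1 = 260.1 mol/min.
Outlet amounts (n = n₀ + Σ ν·ξ):
  H: 896.2 − 1(569.1) = 327.1
  F: 0 + 1(569.1) − 1(260.1) = 309
  G: 0 + 1(260.1) = 260.1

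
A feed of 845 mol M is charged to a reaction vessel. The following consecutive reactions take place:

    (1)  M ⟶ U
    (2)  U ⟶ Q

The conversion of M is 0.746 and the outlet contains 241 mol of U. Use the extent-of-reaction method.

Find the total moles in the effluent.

845 mol

Conversion of M: M consumed = 1ξ₁ = 0.746 × 845 → ξ₁ = 630.4 mol.
U balance: n_U = 0 + 1ξ₁ − 1ξ₂ = 241 → ξ₂ = (1·630.4 − 241)/1 = 389.4 mol.
Outlet amounts (n = n₀ + Σ ν·ξ):
  M: 845 − 1(630.4) = 214.6
  U: 0 + 1(630.4) − 1(389.4) = 241
  Q: 0 + 1(389.4) = 389.4
Total out = 214.6 + 241 + 389.4 = 845 mol.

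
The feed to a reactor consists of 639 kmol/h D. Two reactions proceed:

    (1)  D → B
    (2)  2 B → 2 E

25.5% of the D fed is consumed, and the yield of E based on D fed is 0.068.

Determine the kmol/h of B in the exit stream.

119 kmol/h

Conversion of D: D consumed = 1ξ₁ = 0.255 × 639 → ξ₁ = 162.9 kmol/h.
Yield of E: 2ξ₂ / 639 = 0.068 → ξ₂ = 21.73 kmol/h.
Outlet amounts (n = n₀ + Σ ν·ξ):
  D: 639 − 1(162.9) = 476.1
  B: 0 + 1(162.9) − 2(21.73) = 119.5
  E: 0 + 2(21.73) = 43.45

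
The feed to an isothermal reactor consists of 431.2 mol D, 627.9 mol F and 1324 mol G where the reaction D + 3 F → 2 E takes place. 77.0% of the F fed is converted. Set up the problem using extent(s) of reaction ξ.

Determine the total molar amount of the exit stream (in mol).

2060 mol

F reacted = 0.77 × 627.9 = 483.5 mol; ν_F = −3, so ξ = 483.5/3 = 161.2 mol.
Outlet amounts (n = n₀ + ν ξ):
  D: 431.2 − 1(161.2) = 270
  F: 627.9 − 3(161.2) = 144.4
  E: 0 + 2(161.2) = 322.3
  G: 1324 (inert)
Total out = 270 + 144.4 + 322.3 + 1324 = 2061 mol.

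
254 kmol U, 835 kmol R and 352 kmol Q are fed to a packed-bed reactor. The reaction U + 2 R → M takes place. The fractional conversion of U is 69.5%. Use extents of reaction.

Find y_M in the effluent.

0.162

U reacted = 0.695 × 254 = 176.5 kmol; ν_U = −1, so ξ = 176.5/1 = 176.5 kmol.
Outlet amounts (n = n₀ + ν ξ):
  U: 254 − 1(176.5) = 77.47
  R: 835 − 2(176.5) = 481.9
  M: 0 + 1(176.5) = 176.5
  Q: 352 (inert)
Total out = 1088 kmol; y_M = 176.5 / 1088 = 0.1623.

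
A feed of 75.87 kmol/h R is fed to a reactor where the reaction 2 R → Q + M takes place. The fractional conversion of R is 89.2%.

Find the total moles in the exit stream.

R reacted = 0.892 × 75.87 = 67.68 kmol/h; ν_R = −2, so ξ = 67.68/2 = 33.84 kmol/h.
Outlet amounts (n = n₀ + ν ξ):
  R: 75.87 − 2(33.84) = 8.194
  Q: 0 + 1(33.84) = 33.84
  M: 0 + 1(33.84) = 33.84
Total out = 8.194 + 33.84 + 33.84 = 75.87 kmol/h.

75.9 kmol/h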